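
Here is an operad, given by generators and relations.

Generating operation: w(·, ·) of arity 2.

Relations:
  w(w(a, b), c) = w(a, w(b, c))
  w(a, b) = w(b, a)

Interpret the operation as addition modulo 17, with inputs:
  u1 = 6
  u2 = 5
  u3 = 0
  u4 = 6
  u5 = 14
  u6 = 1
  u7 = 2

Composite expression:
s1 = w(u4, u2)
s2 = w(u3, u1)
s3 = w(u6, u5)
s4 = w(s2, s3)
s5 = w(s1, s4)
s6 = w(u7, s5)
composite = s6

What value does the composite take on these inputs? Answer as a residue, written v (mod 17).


w(u4, u2) = 11
w(u3, u1) = 6
w(u6, u5) = 15
w(w(u3, u1), w(u6, u5)) = 4
w(w(u4, u2), w(w(u3, u1), w(u6, u5))) = 15
w(u7, w(w(u4, u2), w(w(u3, u1), w(u6, u5)))) = 0

0 (mod 17)


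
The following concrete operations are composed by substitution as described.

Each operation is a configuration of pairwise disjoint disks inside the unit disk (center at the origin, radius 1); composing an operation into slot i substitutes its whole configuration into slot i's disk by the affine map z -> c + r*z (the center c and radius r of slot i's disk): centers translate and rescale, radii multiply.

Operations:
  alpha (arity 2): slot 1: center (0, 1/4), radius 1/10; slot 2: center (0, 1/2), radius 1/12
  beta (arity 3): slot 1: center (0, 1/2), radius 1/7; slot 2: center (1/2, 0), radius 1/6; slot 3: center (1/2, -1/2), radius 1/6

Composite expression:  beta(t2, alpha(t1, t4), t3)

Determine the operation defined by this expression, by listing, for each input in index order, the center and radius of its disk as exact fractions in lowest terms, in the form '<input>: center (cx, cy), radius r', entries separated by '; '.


Each t-disk chains the slot maps above it in beta; radii multiply.
input t2: applying the 1 nested substitution gives center (0, 1/2), radius 1/7
input t1: applying the 2 nested substitutions gives center (1/2, 1/24), radius 1/60
input t4: applying the 2 nested substitutions gives center (1/2, 1/12), radius 1/72
input t3: applying the 1 nested substitution gives center (1/2, -1/2), radius 1/6

t1: center (1/2, 1/24), radius 1/60; t2: center (0, 1/2), radius 1/7; t3: center (1/2, -1/2), radius 1/6; t4: center (1/2, 1/12), radius 1/72


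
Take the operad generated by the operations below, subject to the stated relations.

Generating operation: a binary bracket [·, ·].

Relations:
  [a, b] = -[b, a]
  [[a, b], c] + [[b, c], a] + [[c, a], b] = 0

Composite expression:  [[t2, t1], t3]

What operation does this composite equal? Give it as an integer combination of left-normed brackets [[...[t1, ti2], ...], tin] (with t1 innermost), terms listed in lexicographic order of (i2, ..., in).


-[[t1, t2], t3]

Antisymmetry and Jacobi reduce to t1-anchored left-normed brackets.
Composite bracket: [[t2, t1], t3]
Expanding via [a, b] = ab - ba: 4 signed words (2^2 = 4).
Coefficients come from the t1-initial words:
  the word t1t2t3 carries sign -1 and contributes -[[t1, t2], t3]


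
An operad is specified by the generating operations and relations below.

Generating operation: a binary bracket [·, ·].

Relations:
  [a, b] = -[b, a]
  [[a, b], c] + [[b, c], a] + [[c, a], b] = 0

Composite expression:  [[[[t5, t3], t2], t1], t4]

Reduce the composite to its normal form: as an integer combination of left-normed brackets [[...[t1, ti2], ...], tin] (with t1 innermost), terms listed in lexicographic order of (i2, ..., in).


-[[[[t1, t2], t3], t5], t4] + [[[[t1, t2], t5], t3], t4] + [[[[t1, t3], t5], t2], t4] - [[[[t1, t5], t3], t2], t4]

In the tensor algebra, words opening t1 carry the t1-anchored form.
Composite bracket: [[[[t5, t3], t2], t1], t4]
Applying ab - ba throughout gives 16 signed words (2^4 = 16).
Keep just the words that open with t1:
  t1t2t3t5t4 (sign -1) contributes -[[[[t1, t2], t3], t5], t4]
  t1t2t5t3t4 (sign +1) contributes +[[[[t1, t2], t5], t3], t4]
  t1t3t5t2t4 (sign +1) contributes +[[[[t1, t3], t5], t2], t4]
  t1t5t3t2t4 (sign -1) contributes -[[[[t1, t5], t3], t2], t4]


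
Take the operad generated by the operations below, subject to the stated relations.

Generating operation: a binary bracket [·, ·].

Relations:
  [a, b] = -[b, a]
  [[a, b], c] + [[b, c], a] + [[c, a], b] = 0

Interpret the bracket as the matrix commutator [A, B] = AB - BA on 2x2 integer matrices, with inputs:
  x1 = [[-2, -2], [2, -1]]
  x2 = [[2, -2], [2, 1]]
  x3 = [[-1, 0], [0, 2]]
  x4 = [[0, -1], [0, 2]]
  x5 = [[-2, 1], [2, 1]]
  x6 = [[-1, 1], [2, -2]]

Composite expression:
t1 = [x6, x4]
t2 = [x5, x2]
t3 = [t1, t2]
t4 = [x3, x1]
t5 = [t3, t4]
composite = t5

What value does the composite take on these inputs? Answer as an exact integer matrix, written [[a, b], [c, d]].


[[528, 336], [-336, -528]]

[x6, x4] = [[2, 1], [-4, -2]]
[x5, x2] = [[6, 5], [8, -6]]
[[x6, x4], [x5, x2]] = [[28, 8], [-80, -28]]
[x3, x1] = [[0, 6], [6, 0]]
[[[x6, x4], [x5, x2]], [x3, x1]] = [[528, 336], [-336, -528]]


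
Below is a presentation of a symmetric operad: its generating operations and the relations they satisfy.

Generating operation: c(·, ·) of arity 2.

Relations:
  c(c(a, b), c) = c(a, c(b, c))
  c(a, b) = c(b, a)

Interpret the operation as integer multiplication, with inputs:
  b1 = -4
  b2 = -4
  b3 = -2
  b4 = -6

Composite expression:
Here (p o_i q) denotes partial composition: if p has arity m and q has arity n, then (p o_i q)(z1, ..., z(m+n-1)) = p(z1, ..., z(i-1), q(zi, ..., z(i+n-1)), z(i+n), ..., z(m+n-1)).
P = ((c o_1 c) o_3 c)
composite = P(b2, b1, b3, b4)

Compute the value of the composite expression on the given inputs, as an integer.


192

c(b2, b1) = 16
c(b3, b4) = 12
c(c(b2, b1), c(b3, b4)) = 192


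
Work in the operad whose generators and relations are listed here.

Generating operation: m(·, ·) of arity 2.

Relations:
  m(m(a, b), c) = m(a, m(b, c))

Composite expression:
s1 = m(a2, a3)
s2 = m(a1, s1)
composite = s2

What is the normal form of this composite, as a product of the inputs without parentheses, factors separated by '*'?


a1 * a2 * a3

Key point: m is associative — brackets drop, the a-order remains.
m(a2, a3) spells out as a2 * a3
m(a1, m(a2, a3)) spells out as a1 * a2 * a3


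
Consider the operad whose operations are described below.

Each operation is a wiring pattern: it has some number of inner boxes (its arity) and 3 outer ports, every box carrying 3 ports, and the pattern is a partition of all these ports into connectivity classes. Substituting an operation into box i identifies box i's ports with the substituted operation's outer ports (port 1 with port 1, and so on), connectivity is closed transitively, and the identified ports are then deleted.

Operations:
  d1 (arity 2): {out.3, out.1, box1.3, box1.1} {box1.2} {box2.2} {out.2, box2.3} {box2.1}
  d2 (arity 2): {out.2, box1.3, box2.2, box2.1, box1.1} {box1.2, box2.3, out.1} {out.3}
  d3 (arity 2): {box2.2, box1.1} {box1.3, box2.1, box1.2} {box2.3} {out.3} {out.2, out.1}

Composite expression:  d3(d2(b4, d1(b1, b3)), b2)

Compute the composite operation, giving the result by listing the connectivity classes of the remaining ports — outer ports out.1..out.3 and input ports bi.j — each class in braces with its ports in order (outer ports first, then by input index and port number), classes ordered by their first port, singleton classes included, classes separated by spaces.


{out.1, out.2} {out.3} {b1.1, b1.3, b2.1, b2.2, b3.3, b4.1, b4.2, b4.3} {b1.2} {b2.3} {b3.1} {b3.2}

After gluing at d3, chains via deleted ports link the b-ports.
stage d1: inputs (b1, b3), connectivity {out.1, out.3, b1.1, b1.3} {out.2, b3.3} {b1.2} {b3.1} {b3.2}, out.j its boundary
stage d2: inputs (b4, b1, b3), connectivity {out.1, out.2, b1.1, b1.3, b3.3, b4.1, b4.2, b4.3} {out.3} {b1.2} {b3.1} {b3.2}, out.j its boundary
stage d3: inputs (b4, b1, b3, b2), connectivity {out.1, out.2} {out.3} {b1.1, b1.3, b2.1, b2.2, b3.3, b4.1, b4.2, b4.3} {b1.2} {b2.3} {b3.1} {b3.2}, out.j its boundary


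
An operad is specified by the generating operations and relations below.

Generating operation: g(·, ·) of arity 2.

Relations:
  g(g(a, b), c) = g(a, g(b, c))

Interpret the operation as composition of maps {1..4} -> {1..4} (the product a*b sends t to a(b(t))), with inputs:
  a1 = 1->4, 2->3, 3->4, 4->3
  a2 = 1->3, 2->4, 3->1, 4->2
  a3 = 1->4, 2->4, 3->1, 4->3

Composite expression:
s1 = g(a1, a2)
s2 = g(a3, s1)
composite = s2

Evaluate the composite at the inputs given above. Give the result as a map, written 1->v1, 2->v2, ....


g(a1, a2) = 1->4, 2->3, 3->4, 4->3
g(a3, g(a1, a2)) = 1->3, 2->1, 3->3, 4->1

1->3, 2->1, 3->3, 4->1


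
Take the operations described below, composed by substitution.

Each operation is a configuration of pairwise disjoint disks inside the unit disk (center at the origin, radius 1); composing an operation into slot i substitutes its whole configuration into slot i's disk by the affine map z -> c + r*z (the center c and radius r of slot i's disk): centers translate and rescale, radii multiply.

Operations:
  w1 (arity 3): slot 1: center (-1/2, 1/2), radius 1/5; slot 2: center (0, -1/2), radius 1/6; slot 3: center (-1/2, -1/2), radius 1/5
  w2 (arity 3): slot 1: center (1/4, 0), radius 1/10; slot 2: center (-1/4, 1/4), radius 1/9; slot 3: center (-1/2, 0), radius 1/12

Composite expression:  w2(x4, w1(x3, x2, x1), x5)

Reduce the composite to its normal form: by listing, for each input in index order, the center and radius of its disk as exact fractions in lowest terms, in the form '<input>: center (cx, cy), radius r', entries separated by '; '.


x1: center (-11/36, 7/36), radius 1/45; x2: center (-1/4, 7/36), radius 1/54; x3: center (-11/36, 11/36), radius 1/45; x4: center (1/4, 0), radius 1/10; x5: center (-1/2, 0), radius 1/12

Follow each x-input down from w2: c' goes to c + r*c', radius to r*r'.
tracing x4 down its 1-map path: center (1/4, 0), radius 1/10
tracing x3 down its 2-map path: center (-11/36, 11/36), radius 1/45
tracing x2 down its 2-map path: center (-1/4, 7/36), radius 1/54
tracing x1 down its 2-map path: center (-11/36, 7/36), radius 1/45
tracing x5 down its 1-map path: center (-1/2, 0), radius 1/12


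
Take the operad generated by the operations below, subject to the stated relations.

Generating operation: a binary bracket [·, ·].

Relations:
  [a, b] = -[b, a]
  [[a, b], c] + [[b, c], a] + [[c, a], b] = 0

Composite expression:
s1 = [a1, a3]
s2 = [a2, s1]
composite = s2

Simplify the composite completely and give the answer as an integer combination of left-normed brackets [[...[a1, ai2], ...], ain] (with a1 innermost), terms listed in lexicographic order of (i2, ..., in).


-[[a1, a3], a2]

Left-normed coefficients sit on the a1-initial expansion words.
Composite bracket: [a2, [a1, a3]]
Applying ab - ba throughout gives 4 signed words (2^2 = 4).
Keep just the words that open with a1:
  from a1a3a2, sign -1: term -[[a1, a3], a2]


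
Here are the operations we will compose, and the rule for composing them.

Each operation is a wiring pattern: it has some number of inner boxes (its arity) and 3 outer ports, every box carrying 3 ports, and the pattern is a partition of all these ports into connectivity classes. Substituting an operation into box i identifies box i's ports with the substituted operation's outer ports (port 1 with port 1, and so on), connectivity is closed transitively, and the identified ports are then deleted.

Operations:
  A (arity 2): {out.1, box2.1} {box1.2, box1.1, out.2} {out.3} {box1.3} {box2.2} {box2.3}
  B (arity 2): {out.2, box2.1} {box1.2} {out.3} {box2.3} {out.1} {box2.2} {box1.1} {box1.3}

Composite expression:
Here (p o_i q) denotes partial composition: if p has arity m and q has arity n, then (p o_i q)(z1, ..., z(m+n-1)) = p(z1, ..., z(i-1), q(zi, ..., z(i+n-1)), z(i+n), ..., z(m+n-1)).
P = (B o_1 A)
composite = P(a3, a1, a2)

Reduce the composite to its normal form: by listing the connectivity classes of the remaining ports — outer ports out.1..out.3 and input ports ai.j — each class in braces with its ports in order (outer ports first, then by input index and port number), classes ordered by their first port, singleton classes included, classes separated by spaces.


{out.1} {out.2, a2.1} {out.3} {a1.1} {a1.2} {a1.3} {a2.2} {a2.3} {a3.1, a3.2} {a3.3}


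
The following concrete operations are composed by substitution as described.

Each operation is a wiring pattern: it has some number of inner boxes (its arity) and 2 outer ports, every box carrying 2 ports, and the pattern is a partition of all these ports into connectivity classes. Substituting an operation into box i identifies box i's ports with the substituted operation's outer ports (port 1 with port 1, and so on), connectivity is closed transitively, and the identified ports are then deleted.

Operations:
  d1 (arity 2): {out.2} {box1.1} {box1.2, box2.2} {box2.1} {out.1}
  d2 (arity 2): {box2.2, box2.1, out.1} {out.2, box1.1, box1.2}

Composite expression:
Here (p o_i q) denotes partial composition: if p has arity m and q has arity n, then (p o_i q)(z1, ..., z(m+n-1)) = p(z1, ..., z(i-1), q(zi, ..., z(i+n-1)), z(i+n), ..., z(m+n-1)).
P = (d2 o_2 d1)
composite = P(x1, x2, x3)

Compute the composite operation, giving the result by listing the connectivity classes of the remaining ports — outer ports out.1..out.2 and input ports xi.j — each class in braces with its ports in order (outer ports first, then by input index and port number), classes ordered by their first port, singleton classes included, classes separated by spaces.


Treat the ports identified at d2 as solder joints: merge, then drop.
after d1, the pattern on (x2, x3) reads {out.1} {out.2} {x2.1} {x2.2, x3.2} {x3.1} (out.j = its outer ports)
after d2, the pattern on (x1, x2, x3) reads {out.1} {out.2, x1.1, x1.2} {x2.1} {x2.2, x3.2} {x3.1} (out.j = its outer ports)

{out.1} {out.2, x1.1, x1.2} {x2.1} {x2.2, x3.2} {x3.1}


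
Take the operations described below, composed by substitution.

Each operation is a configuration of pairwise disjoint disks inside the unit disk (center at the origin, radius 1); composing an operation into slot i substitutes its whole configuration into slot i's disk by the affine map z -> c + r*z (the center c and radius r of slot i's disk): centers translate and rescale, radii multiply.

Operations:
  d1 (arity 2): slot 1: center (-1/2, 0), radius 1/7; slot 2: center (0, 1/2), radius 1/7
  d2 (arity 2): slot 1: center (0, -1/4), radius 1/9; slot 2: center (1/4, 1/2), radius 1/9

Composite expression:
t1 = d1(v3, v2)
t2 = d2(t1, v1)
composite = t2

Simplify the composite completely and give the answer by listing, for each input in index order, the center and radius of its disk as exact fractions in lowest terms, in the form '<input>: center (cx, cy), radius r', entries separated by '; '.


v1: center (1/4, 1/2), radius 1/9; v2: center (0, -7/36), radius 1/63; v3: center (-1/18, -1/4), radius 1/63


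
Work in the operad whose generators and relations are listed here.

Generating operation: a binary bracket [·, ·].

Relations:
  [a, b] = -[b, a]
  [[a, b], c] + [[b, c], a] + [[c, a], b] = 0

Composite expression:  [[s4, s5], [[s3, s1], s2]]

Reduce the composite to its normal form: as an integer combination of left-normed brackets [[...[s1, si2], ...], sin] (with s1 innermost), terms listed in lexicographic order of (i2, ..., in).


A multilinear Lie element is pinned by s1-initial words (s1 innermost).
Composite bracket: [[s4, s5], [[s3, s1], s2]]
The bracket unfolds into 16 signed words via [a, b] = ab - ba (2^4 = 16).
Collect the words opening with s1:
  word s1s3s2s4s5 has sign +1, contributing +[[[[s1, s3], s2], s4], s5]
  word s1s3s2s5s4 has sign -1, contributing -[[[[s1, s3], s2], s5], s4]

[[[[s1, s3], s2], s4], s5] - [[[[s1, s3], s2], s5], s4]


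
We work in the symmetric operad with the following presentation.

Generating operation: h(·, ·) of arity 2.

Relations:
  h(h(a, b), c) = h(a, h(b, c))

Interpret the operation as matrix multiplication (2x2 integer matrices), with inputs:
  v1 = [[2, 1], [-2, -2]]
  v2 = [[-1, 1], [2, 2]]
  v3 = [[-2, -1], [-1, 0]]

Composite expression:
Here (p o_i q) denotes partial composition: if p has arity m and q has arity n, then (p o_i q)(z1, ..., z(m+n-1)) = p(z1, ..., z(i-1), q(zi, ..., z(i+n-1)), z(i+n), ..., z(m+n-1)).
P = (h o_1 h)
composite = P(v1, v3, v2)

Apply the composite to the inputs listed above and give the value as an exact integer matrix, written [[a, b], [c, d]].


[[1, -9], [-2, 10]]


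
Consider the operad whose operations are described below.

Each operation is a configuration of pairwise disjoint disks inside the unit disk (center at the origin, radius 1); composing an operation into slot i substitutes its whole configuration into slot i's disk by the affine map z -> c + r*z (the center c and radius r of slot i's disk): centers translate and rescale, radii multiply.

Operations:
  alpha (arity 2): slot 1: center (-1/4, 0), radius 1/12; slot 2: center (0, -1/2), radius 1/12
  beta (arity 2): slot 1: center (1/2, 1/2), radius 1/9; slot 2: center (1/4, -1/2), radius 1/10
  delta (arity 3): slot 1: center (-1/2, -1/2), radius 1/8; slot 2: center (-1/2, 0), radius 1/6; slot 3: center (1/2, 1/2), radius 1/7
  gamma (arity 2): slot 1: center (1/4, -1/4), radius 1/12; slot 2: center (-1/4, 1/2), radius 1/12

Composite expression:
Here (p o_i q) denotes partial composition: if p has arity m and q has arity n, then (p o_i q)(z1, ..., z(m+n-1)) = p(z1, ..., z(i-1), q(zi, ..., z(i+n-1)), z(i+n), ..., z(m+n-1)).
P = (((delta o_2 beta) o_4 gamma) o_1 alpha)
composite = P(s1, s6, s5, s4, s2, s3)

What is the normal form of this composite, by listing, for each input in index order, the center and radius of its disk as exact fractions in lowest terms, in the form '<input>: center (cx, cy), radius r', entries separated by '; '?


s1: center (-17/32, -1/2), radius 1/96; s2: center (15/28, 13/28), radius 1/84; s3: center (13/28, 4/7), radius 1/84; s4: center (-11/24, -1/12), radius 1/60; s5: center (-5/12, 1/12), radius 1/54; s6: center (-1/2, -9/16), radius 1/96

Follow each s-input down from delta: c' goes to c + r*c', radius to r*r'.
input s1: applying the 2 nested substitutions gives center (-17/32, -1/2), radius 1/96
input s6: applying the 2 nested substitutions gives center (-1/2, -9/16), radius 1/96
input s5: applying the 2 nested substitutions gives center (-5/12, 1/12), radius 1/54
input s4: applying the 2 nested substitutions gives center (-11/24, -1/12), radius 1/60
input s2: applying the 2 nested substitutions gives center (15/28, 13/28), radius 1/84
input s3: applying the 2 nested substitutions gives center (13/28, 4/7), radius 1/84


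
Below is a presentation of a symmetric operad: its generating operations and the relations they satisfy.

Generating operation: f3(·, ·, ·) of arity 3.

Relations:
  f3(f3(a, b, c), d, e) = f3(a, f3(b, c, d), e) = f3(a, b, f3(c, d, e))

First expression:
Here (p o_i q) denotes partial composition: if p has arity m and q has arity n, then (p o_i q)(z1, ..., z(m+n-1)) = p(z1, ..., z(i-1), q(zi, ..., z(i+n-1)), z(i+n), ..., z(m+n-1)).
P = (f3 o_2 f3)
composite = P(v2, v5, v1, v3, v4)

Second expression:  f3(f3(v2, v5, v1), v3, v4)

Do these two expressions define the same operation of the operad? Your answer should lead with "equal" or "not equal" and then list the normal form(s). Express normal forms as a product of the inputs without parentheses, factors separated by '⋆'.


equal; the common form is v2 ⋆ v5 ⋆ v1 ⋆ v3 ⋆ v4

Reducing the first expression gives v2 ⋆ v5 ⋆ v1 ⋆ v3 ⋆ v4
Reducing the second expression gives v2 ⋆ v5 ⋆ v1 ⋆ v3 ⋆ v4
One common form — equal.


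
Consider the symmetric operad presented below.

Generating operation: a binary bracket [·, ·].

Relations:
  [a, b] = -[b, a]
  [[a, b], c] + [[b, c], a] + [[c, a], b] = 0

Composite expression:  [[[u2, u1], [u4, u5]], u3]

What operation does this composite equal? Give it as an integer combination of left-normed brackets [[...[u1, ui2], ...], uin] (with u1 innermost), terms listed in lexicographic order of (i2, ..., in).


-[[[[u1, u2], u4], u5], u3] + [[[[u1, u2], u5], u4], u3]

Left-normed coefficients sit on the u1-initial expansion words.
Composite bracket: [[[u2, u1], [u4, u5]], u3]
Expanding via [a, b] = ab - ba: 16 signed words (2^4 = 16).
Only words starting with u1 matter:
  the word u1u2u4u5u3 carries sign -1 and contributes -[[[[u1, u2], u4], u5], u3]
  the word u1u2u5u4u3 carries sign +1 and contributes +[[[[u1, u2], u5], u4], u3]


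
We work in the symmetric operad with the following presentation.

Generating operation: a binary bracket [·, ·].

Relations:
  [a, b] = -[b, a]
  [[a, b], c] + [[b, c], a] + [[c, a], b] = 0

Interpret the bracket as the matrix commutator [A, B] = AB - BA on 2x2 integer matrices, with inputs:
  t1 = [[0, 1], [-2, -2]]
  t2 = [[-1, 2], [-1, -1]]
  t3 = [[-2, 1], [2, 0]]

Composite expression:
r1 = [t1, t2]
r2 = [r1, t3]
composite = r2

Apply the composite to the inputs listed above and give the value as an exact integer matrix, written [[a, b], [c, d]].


[[6, 14], [-16, -6]]


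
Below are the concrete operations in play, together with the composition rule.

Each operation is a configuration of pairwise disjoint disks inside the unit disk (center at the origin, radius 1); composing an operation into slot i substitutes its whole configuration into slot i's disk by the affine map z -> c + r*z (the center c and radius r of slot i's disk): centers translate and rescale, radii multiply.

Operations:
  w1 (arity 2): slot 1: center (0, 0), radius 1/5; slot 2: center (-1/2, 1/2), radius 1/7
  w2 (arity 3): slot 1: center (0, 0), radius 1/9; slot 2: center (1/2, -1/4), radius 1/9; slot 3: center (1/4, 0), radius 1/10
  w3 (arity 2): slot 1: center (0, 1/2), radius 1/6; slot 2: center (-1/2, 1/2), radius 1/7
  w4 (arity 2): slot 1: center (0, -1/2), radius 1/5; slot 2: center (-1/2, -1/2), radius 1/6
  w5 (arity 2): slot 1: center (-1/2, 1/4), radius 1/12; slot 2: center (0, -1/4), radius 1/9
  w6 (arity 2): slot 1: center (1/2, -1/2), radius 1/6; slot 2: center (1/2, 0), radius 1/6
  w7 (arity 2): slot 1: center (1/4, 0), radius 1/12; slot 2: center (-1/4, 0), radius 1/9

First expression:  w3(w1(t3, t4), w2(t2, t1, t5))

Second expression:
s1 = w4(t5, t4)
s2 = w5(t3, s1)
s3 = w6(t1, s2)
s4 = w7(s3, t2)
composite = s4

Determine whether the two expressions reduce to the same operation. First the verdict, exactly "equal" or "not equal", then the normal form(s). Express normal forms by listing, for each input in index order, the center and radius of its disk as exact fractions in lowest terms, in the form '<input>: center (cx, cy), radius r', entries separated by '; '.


not equal — first t1: center (-3/7, 13/28), radius 1/63; t2: center (-1/2, 1/2), radius 1/63; t3: center (0, 1/2), radius 1/30; t4: center (-1/12, 7/12), radius 1/42; t5: center (-13/28, 1/2), radius 1/70, second t1: center (7/24, -1/24), radius 1/72; t2: center (-1/4, 0), radius 1/9; t3: center (41/144, 1/288), radius 1/864; t4: center (377/1296, -11/2592), radius 1/3888; t5: center (7/24, -11/2592), radius 1/3240

Normal form of the first expression: t1: center (-3/7, 13/28), radius 1/63; t2: center (-1/2, 1/2), radius 1/63; t3: center (0, 1/2), radius 1/30; t4: center (-1/12, 7/12), radius 1/42; t5: center (-13/28, 1/2), radius 1/70
Normal form of the second expression: t1: center (7/24, -1/24), radius 1/72; t2: center (-1/4, 0), radius 1/9; t3: center (41/144, 1/288), radius 1/864; t4: center (377/1296, -11/2592), radius 1/3888; t5: center (7/24, -11/2592), radius 1/3240
No match — not equal.


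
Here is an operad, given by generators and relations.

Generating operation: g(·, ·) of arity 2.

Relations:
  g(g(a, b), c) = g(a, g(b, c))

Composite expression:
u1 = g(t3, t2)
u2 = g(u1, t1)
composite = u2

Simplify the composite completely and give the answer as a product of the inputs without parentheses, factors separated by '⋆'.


t3 ⋆ t2 ⋆ t1

Associativity of g dissolves the nesting; only the t-input order survives.
g(t3, t2) spells out as t3 ⋆ t2
g(g(t3, t2), t1) spells out as t3 ⋆ t2 ⋆ t1


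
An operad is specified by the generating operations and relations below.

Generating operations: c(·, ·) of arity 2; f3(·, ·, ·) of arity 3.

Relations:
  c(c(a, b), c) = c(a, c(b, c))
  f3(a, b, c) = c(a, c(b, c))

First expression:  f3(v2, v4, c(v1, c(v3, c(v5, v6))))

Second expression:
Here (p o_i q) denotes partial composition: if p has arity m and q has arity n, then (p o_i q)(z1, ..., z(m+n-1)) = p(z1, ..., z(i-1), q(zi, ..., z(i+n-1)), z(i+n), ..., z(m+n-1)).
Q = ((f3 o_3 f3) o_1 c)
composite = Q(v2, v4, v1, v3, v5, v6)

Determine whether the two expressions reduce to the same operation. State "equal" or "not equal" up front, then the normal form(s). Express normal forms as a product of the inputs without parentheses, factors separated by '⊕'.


equal; the common form is v2 ⊕ v4 ⊕ v1 ⊕ v3 ⊕ v5 ⊕ v6


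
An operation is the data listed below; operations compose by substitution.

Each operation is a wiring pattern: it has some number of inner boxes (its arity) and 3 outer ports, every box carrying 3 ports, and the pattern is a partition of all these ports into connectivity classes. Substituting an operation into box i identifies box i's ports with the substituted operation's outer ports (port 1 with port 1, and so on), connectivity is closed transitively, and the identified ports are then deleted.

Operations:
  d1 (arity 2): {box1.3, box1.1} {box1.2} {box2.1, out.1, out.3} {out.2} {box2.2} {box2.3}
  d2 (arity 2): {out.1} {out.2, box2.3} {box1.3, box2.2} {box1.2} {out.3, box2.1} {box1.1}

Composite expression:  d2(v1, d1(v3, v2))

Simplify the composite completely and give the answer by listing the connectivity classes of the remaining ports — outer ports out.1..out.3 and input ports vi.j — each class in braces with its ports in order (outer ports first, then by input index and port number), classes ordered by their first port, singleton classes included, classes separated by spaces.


Substituting into d2 glues patterns; closure does the rest.
composing d1 on (v3, v2), with out.j its own outer ports: {out.1, out.3, v2.1} {out.2} {v2.2} {v2.3} {v3.1, v3.3} {v3.2}
composing d2 on (v1, v3, v2), with out.j its own outer ports: {out.1} {out.2, out.3, v2.1} {v1.1} {v1.2} {v1.3} {v2.2} {v2.3} {v3.1, v3.3} {v3.2}

{out.1} {out.2, out.3, v2.1} {v1.1} {v1.2} {v1.3} {v2.2} {v2.3} {v3.1, v3.3} {v3.2}


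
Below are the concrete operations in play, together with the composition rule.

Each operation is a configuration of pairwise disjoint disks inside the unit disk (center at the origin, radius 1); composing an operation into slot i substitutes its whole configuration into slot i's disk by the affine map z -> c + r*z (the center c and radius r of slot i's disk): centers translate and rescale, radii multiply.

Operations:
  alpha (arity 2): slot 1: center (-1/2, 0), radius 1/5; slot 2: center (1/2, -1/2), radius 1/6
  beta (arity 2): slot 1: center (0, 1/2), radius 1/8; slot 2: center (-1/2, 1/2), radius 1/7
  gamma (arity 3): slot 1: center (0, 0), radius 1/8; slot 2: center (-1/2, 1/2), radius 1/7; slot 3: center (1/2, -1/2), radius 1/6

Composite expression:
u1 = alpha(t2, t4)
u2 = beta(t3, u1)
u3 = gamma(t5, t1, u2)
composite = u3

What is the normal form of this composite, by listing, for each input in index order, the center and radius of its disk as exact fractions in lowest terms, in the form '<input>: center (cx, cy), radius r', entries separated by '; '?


t1: center (-1/2, 1/2), radius 1/7; t2: center (17/42, -5/12), radius 1/210; t3: center (1/2, -5/12), radius 1/48; t4: center (3/7, -3/7), radius 1/252; t5: center (0, 0), radius 1/8


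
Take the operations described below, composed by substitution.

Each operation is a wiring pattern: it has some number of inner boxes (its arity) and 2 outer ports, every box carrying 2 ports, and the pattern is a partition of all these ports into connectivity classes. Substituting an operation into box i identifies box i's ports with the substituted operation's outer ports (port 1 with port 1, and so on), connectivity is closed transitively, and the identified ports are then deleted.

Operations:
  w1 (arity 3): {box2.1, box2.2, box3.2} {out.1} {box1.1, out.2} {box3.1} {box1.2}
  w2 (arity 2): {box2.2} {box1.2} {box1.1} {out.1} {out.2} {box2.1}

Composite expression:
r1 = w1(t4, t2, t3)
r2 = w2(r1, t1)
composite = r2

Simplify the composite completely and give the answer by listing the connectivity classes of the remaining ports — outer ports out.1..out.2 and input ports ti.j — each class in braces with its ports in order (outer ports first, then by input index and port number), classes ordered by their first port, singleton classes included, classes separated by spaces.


{out.1} {out.2} {t1.1} {t1.2} {t2.1, t2.2, t3.2} {t3.1} {t4.1} {t4.2}


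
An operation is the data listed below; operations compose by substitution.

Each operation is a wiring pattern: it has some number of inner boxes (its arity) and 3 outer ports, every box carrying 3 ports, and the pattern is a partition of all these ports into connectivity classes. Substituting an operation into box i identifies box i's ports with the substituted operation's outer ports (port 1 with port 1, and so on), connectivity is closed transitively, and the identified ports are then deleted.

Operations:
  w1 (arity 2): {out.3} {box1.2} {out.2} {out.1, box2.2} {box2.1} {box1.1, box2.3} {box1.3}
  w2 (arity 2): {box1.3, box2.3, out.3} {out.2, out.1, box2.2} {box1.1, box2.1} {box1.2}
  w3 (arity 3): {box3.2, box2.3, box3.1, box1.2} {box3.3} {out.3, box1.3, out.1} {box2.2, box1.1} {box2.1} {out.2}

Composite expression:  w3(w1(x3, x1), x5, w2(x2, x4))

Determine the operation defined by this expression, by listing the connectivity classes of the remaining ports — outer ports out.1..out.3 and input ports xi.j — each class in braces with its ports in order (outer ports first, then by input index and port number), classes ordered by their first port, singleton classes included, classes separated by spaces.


{out.1, out.3} {out.2} {x1.1} {x1.2, x5.2} {x1.3, x3.1} {x2.1, x4.1} {x2.2} {x2.3, x4.3} {x3.2} {x3.3} {x4.2, x5.3} {x5.1}

Treat the ports identified at w3 as solder joints: merge, then drop.
after w1, the pattern on (x3, x1) reads {out.1, x1.2} {out.2} {out.3} {x1.1} {x1.3, x3.1} {x3.2} {x3.3} (out.j = its outer ports)
after w2, the pattern on (x2, x4) reads {out.1, out.2, x4.2} {out.3, x2.3, x4.3} {x2.1, x4.1} {x2.2} (out.j = its outer ports)
after w3, the pattern on (x3, x1, x5, x2, x4) reads {out.1, out.3} {out.2} {x1.1} {x1.2, x5.2} {x1.3, x3.1} {x2.1, x4.1} {x2.2} {x2.3, x4.3} {x3.2} {x3.3} {x4.2, x5.3} {x5.1} (out.j = its outer ports)


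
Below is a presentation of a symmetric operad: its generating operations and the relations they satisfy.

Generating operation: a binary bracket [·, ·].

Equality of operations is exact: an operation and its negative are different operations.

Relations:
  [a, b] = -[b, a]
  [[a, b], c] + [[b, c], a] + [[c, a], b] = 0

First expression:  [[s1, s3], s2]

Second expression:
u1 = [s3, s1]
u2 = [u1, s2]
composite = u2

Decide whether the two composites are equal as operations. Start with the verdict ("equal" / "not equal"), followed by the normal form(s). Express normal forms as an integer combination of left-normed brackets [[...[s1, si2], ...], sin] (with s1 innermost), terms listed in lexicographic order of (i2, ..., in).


The first composite normalizes to [[s1, s3], s2]
The second composite normalizes to -[[s1, s3], s2]
The forms do not match — not equal.

not equal: they reduce to [[s1, s3], s2] and -[[s1, s3], s2]


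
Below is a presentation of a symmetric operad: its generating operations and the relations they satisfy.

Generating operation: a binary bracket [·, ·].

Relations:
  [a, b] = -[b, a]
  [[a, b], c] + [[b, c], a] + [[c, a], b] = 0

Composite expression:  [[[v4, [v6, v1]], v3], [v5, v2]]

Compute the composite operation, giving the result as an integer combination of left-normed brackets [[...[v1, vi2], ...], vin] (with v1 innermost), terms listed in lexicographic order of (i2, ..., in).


-[[[[[v1, v6], v4], v3], v2], v5] + [[[[[v1, v6], v4], v3], v5], v2]


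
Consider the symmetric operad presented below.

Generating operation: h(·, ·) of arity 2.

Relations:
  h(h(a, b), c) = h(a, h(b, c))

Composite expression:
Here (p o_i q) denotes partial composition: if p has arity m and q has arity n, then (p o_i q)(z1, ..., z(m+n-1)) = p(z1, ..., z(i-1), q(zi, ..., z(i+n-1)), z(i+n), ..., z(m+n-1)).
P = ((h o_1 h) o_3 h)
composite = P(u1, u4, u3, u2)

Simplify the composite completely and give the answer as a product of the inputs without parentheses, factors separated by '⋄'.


u1 ⋄ u4 ⋄ u3 ⋄ u2


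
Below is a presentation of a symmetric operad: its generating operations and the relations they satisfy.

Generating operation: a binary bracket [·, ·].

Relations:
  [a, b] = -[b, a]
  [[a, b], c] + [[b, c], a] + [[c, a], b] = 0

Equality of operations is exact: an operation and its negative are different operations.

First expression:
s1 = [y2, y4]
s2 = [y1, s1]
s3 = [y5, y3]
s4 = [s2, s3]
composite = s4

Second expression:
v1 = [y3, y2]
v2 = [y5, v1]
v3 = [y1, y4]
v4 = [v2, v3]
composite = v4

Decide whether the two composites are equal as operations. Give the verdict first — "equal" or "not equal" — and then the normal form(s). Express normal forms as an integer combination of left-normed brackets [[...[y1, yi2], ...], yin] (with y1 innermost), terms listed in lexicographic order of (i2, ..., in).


not equal; the first gives -[[[[y1, y2], y4], y3], y5] + [[[[y1, y2], y4], y5], y3] + [[[[y1, y4], y2], y3], y5] - [[[[y1, y4], y2], y5], y3] and the second -[[[[y1, y4], y2], y3], y5] + [[[[y1, y4], y3], y2], y5] + [[[[y1, y4], y5], y2], y3] - [[[[y1, y4], y5], y3], y2]

The first expression, normalized: -[[[[y1, y2], y4], y3], y5] + [[[[y1, y2], y4], y5], y3] + [[[[y1, y4], y2], y3], y5] - [[[[y1, y4], y2], y5], y3]
The second expression, normalized: -[[[[y1, y4], y2], y3], y5] + [[[[y1, y4], y3], y2], y5] + [[[[y1, y4], y5], y2], y3] - [[[[y1, y4], y5], y3], y2]
No match — not equal.


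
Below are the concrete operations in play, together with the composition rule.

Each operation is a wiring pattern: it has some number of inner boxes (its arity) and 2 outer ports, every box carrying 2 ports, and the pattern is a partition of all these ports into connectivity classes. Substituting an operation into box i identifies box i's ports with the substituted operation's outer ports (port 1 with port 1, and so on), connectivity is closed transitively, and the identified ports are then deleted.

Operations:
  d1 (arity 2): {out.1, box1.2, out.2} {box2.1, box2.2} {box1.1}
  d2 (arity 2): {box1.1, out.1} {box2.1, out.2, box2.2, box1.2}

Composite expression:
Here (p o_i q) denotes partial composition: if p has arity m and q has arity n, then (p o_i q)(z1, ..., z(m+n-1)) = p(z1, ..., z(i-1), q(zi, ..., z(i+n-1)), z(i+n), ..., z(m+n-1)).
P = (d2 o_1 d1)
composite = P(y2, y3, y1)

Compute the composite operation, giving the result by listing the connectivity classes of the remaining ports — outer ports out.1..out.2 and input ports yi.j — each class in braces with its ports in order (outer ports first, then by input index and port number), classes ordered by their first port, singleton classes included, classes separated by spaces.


{out.1, out.2, y1.1, y1.2, y2.2} {y2.1} {y3.1, y3.2}

Connectivity passes through glued d2-boundaries; trace each wire chain.
stage d1: inputs (y2, y3), connectivity {out.1, out.2, y2.2} {y2.1} {y3.1, y3.2}, out.j its boundary
stage d2: inputs (y2, y3, y1), connectivity {out.1, out.2, y1.1, y1.2, y2.2} {y2.1} {y3.1, y3.2}, out.j its boundary


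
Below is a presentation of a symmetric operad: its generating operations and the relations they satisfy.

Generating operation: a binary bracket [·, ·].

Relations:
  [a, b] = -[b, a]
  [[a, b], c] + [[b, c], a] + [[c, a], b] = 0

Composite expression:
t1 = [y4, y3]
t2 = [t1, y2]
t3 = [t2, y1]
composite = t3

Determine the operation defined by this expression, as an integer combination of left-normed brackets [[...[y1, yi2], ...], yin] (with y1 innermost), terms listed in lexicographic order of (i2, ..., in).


-[[[y1, y2], y3], y4] + [[[y1, y2], y4], y3] + [[[y1, y3], y4], y2] - [[[y1, y4], y3], y2]

Skip Jacobi rewriting: expand, keep y1-initial words, read off terms.
Composite bracket: [[[y4, y3], y2], y1]
Under [a, b] = ab - ba we get 8 signed associative words (2^3 = 8).
Keep just the words that open with y1:
  y1y2y3y4 appears with sign -1, giving the term -[[[y1, y2], y3], y4]
  y1y2y4y3 appears with sign +1, giving the term +[[[y1, y2], y4], y3]
  y1y3y4y2 appears with sign +1, giving the term +[[[y1, y3], y4], y2]
  y1y4y3y2 appears with sign -1, giving the term -[[[y1, y4], y3], y2]


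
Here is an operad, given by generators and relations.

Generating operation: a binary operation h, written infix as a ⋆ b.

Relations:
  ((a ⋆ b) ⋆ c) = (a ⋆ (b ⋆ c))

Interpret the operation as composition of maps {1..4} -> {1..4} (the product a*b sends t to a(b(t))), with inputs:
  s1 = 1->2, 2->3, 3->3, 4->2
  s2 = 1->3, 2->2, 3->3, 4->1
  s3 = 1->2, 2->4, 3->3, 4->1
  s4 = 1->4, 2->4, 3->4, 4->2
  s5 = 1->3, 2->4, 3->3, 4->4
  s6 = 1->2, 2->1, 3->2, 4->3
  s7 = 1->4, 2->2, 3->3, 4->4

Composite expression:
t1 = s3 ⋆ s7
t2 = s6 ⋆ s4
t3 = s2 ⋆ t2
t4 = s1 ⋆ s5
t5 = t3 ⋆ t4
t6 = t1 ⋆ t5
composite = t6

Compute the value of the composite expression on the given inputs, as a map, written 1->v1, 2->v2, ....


(s3 ⋆ s7) = 1->1, 2->4, 3->3, 4->1
(s6 ⋆ s4) = 1->3, 2->3, 3->3, 4->1
(s2 ⋆ (s6 ⋆ s4)) = 1->3, 2->3, 3->3, 4->3
(s1 ⋆ s5) = 1->3, 2->2, 3->3, 4->2
((s2 ⋆ (s6 ⋆ s4)) ⋆ (s1 ⋆ s5)) = 1->3, 2->3, 3->3, 4->3
((s3 ⋆ s7) ⋆ ((s2 ⋆ (s6 ⋆ s4)) ⋆ (s1 ⋆ s5))) = 1->3, 2->3, 3->3, 4->3

1->3, 2->3, 3->3, 4->3


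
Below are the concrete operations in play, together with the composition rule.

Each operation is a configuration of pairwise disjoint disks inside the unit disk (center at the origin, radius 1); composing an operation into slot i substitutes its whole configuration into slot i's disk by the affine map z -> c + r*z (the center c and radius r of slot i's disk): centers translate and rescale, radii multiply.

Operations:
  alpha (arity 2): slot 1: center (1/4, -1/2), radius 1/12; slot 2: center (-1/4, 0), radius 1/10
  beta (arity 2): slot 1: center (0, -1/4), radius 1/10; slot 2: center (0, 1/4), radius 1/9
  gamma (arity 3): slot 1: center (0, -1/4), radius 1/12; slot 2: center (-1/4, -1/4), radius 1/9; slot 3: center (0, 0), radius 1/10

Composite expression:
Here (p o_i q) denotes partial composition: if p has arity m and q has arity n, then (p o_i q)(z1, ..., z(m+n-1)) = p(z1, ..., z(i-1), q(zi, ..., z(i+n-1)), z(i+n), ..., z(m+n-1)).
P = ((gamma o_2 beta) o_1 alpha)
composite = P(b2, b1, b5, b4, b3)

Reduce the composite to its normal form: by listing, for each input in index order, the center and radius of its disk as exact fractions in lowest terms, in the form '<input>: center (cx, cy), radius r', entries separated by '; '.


b1: center (-1/48, -1/4), radius 1/120; b2: center (1/48, -7/24), radius 1/144; b3: center (0, 0), radius 1/10; b4: center (-1/4, -2/9), radius 1/81; b5: center (-1/4, -5/18), radius 1/90

Nesting under gamma composes maps z -> c + r*z down each b-path.
for b2, the 2-step affine chain lands on center (1/48, -7/24), radius 1/144
for b1, the 2-step affine chain lands on center (-1/48, -1/4), radius 1/120
for b5, the 2-step affine chain lands on center (-1/4, -5/18), radius 1/90
for b4, the 2-step affine chain lands on center (-1/4, -2/9), radius 1/81
for b3, the 1-step affine chain lands on center (0, 0), radius 1/10


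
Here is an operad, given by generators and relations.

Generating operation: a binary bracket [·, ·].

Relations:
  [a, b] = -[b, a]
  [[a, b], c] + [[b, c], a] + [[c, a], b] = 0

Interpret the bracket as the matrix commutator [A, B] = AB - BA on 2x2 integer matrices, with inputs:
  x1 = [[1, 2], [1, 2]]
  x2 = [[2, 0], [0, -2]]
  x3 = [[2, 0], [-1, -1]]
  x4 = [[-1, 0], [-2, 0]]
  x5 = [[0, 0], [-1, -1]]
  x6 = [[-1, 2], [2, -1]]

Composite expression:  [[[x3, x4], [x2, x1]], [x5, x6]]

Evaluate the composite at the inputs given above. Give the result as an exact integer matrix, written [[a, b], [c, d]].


[[0, -224], [-224, 0]]

[x3, x4] = [[0, 0], [7, 0]]
[x2, x1] = [[0, 8], [-4, 0]]
[[x3, x4], [x2, x1]] = [[-56, 0], [0, 56]]
[x5, x6] = [[2, 2], [-2, -2]]
[[[x3, x4], [x2, x1]], [x5, x6]] = [[0, -224], [-224, 0]]
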